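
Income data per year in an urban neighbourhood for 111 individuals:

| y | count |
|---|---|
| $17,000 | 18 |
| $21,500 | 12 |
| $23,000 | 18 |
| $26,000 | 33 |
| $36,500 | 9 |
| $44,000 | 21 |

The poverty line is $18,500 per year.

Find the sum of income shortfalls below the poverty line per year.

$27,000

Below z: 18×$17,000 (q = 18 of N = 111).
Individual gaps: 18×(18500−17000) = 27000.
Aggregate gap = $27,000.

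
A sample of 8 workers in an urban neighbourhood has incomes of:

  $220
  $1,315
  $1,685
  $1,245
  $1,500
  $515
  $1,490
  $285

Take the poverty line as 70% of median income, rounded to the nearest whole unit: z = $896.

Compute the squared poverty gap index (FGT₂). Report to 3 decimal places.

Poor units: $220, $285, $515 (q = 3 of N = 8).
Relative gaps: (896−220)/896 = 0.7545; (896−285)/896 = 0.6819; (896−515)/896 = 0.4252.
Squared: 0.5692; 0.4650; 0.1808.
Sum = 1.215046; P₂ = 1.215046 / 8 = 0.152.

0.152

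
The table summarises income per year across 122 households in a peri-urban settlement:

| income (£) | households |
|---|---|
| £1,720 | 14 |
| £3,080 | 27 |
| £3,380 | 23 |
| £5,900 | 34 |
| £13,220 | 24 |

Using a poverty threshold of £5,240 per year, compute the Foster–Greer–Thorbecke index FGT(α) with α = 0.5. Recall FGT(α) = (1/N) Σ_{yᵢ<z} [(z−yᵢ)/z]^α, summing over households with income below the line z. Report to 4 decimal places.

0.3485

Poor units: 14×£1,720, 27×£3,080, 23×£3,380 (q = 64 of N = 122).
Normalized shortfalls: (5240−1720)/5240 = 0.6718 (×14); (5240−3080)/5240 = 0.4122 (×27); (5240−3380)/5240 = 0.3550 (×23).
Raised to α = 0.5: 0.81961 (×14); 0.64204 (×27); 0.59579 (×23).
Sum = 42.512640; FGT(0.5) = 42.512640 / 122 = 0.3485.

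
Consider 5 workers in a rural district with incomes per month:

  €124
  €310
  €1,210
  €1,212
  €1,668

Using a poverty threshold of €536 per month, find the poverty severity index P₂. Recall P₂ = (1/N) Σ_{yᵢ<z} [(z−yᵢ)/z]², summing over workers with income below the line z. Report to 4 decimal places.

Below the line: €124, €310 (q = 2 of N = 5).
Normalized shortfalls: (536−124)/536 = 0.7687; (536−310)/536 = 0.4216.
Squared: 0.5908; 0.1778.
Sum = 0.768615; P₂ = 0.768615 / 5 = 0.1537.

0.1537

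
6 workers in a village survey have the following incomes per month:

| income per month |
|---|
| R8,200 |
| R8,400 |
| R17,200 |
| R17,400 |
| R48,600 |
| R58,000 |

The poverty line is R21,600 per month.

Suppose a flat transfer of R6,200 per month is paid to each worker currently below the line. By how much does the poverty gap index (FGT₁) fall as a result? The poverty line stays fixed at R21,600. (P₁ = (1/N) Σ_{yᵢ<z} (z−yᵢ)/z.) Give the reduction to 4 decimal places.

Before: below the line — R8,200, R8,400, R17,200, R17,400; poverty gap index (FGT₁) = 0.271605.
After the R6,200 transfer: below the line — R14,400, R14,600; poverty gap index (FGT₁) = 0.109568.
Reduction = 0.271605 − 0.109568 = 0.1620.

0.1620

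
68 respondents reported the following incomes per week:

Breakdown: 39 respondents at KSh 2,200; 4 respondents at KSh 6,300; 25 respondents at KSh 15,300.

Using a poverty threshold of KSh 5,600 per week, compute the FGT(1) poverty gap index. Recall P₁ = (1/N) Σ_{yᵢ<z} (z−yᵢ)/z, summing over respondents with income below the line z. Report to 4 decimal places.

0.3482

Below z: 39×KSh 2,200 (q = 39 of N = 68).
Normalized shortfalls: (5600−2200)/5600 = 0.6071 (×39).
Σ = 23.678571. Dividing by the full population N = 68 gives P₁ = 0.3482.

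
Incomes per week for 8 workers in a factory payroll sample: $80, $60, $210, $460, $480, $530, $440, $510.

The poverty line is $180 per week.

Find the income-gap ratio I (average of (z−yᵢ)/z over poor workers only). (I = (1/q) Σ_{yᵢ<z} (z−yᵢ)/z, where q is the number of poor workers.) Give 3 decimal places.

0.611

Incomes under z: $60, $80 (q = 2 of N = 8).
Shortfall ratios (z−y)/z: 0.6667, 0.5556; sum = 1.222222.
I averages over the q = 2 poor units only: 1.222222 / 2 = 0.611.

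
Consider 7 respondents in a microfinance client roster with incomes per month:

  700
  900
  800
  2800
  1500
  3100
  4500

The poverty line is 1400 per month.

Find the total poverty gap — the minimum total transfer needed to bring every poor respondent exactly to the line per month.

1800

Poor units: 700, 800, 900 (q = 3 of N = 7).
Individual gaps: 1400−700 = 700; 1400−800 = 600; 1400−900 = 500.
Aggregate gap = 1800.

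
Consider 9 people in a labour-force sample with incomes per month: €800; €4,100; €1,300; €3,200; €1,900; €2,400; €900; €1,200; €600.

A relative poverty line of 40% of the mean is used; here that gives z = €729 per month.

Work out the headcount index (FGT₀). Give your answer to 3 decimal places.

1 of the 9 people have income below €729.
H = 1/9 = 0.111.

0.111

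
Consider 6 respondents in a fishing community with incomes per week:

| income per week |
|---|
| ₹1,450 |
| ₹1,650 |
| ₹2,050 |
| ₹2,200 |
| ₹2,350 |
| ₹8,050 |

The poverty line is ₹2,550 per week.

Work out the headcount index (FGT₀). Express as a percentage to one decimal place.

5 of the 6 respondents have income below ₹2,550.
H = 5/6 = 83.3%.

83.3%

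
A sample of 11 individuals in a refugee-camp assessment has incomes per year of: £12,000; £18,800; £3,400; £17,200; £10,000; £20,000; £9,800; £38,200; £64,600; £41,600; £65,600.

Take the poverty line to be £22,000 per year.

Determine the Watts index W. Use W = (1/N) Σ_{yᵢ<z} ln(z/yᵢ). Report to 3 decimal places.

Incomes under z: £3,400, £9,800, £10,000, £12,000, £17,200, £18,800, £20,000 (q = 7 of N = 11).
ln(z/y) terms: ln(22000/3400) = 1.8673; ln(22000/9800) = 0.8087; ln(22000/10000) = 0.7885; ln(22000/12000) = 0.6061; ln(22000/17200) = 0.2461; ln(22000/18800) = 0.1572; ln(22000/20000) = 0.0953.
W = 4.569149 / 11 = 0.415.

0.415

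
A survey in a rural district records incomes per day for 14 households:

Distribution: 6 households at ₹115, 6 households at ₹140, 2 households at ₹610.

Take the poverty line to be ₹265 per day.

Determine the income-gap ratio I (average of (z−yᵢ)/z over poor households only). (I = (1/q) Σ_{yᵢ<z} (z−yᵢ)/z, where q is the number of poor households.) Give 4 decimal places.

Poor units: 6×₹115, 6×₹140 (q = 12 of N = 14).
Relative gaps: 0.5660 (×6), 0.4717 (×6); sum = 6.226415.
I averages over the q = 12 poor units only: 6.226415 / 12 = 0.5189.

0.5189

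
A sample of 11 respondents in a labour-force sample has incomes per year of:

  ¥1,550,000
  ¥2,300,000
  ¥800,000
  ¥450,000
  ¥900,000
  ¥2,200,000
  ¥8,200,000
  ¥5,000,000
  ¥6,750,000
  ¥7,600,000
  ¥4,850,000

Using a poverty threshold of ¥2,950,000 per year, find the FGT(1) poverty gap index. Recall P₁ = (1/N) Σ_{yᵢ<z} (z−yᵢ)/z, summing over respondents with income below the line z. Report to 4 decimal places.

Below the line: ¥450,000, ¥800,000, ¥900,000, ¥1,550,000, ¥2,200,000, ¥2,300,000 (q = 6 of N = 11).
Gap ratios (z−y)/z: (2950000−450000)/2950000 = 0.8475; (2950000−800000)/2950000 = 0.7288; (2950000−900000)/2950000 = 0.6949; (2950000−1550000)/2950000 = 0.4746; (2950000−2200000)/2950000 = 0.2542; (2950000−2300000)/2950000 = 0.2203.
Σ = 3.220339. Dividing by the full population N = 11 gives P₁ = 0.2928.

0.2928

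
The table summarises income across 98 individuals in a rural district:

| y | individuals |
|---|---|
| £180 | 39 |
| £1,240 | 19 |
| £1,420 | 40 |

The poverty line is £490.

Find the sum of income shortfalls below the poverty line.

Below z: 39×£180 (q = 39 of N = 98).
Individual gaps: 39×(490−180) = 12090.
Aggregate gap = £12,090.

£12,090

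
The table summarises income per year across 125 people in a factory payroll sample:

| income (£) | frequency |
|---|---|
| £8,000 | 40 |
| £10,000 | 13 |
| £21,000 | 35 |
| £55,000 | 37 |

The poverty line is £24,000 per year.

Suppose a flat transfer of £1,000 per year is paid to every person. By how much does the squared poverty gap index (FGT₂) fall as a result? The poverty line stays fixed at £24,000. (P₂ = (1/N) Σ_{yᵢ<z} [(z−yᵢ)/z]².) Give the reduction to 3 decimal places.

Before: below the line — 40×£8,000, 13×£10,000, 35×£21,000; squared poverty gap index (FGT₂) = 0.18199.
After the £1,000 transfer: below the line — 40×£9,000, 13×£11,000, 35×£22,000; squared poverty gap index (FGT₂) = 0.15746.
Reduction = 0.18199 − 0.15746 = 0.025.

0.025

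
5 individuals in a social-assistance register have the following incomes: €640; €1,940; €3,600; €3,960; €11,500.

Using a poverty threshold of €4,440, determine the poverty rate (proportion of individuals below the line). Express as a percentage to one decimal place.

80.0%

4 of the 5 individuals have income below €4,440.
H = 4/5 = 80.0%.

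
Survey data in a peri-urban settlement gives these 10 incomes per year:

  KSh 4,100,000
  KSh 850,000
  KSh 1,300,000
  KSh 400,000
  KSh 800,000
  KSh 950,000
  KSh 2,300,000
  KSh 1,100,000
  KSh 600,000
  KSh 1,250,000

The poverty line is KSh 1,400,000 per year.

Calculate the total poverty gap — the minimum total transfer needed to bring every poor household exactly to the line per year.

KSh 3,950,000

Below the line: KSh 400,000, KSh 600,000, KSh 800,000, KSh 850,000, KSh 950,000, KSh 1,100,000, KSh 1,250,000, KSh 1,300,000 (q = 8 of N = 10).
Individual gaps: 1400000−400000 = 1000000; 1400000−600000 = 800000; 1400000−800000 = 600000; 1400000−850000 = 550000; 1400000−950000 = 450000; 1400000−1100000 = 300000; 1400000−1250000 = 150000; 1400000−1300000 = 100000.
Aggregate gap = KSh 3,950,000.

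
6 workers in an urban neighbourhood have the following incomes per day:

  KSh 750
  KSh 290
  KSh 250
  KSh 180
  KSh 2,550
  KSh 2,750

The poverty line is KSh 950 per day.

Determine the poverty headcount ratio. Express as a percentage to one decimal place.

66.7%

4 of the 6 workers have income below KSh 950.
H = 4/6 = 66.7%.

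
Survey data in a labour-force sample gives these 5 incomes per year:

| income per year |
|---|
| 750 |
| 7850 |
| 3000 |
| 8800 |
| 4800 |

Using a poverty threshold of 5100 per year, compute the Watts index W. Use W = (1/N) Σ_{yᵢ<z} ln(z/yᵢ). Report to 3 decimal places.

0.502

Below z: 750, 3000, 4800 (q = 3 of N = 5).
ln(z/y) terms: ln(5100/750) = 1.9169; ln(5100/3000) = 0.5306; ln(5100/4800) = 0.0606.
W = 2.508175 / 5 = 0.502.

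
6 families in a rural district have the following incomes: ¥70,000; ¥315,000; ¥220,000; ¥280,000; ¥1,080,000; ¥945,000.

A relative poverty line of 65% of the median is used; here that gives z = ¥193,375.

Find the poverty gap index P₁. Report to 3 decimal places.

0.106

Below the line: ¥70,000 (q = 1 of N = 6).
Shortfall ratios: (193375−70000)/193375 = 0.6380.
Sum of shortfalls = 0.638009; P₁ averages over all N: 0.638009 / 6 = 0.106.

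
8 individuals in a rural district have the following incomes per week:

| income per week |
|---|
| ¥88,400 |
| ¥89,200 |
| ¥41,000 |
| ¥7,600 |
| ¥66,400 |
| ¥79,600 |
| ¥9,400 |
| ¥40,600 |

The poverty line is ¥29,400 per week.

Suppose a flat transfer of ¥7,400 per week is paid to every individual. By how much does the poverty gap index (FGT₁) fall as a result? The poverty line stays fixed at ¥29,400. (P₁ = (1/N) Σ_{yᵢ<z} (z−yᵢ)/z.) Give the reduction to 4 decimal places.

0.0629

Before: below the line — ¥7,600, ¥9,400; poverty gap index (FGT₁) = 0.177721.
After the ¥7,400 transfer: below the line — ¥15,000, ¥16,800; poverty gap index (FGT₁) = 0.114796.
Reduction = 0.177721 − 0.114796 = 0.0629.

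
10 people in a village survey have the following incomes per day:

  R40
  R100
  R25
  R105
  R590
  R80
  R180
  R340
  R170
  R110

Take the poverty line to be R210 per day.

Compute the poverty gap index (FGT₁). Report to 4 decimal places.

Below the line: R25, R40, R80, R100, R105, R110, R170, R180 (q = 8 of N = 10).
Shortfall ratios: (210−25)/210 = 0.8810; (210−40)/210 = 0.8095; (210−80)/210 = 0.6190; (210−100)/210 = 0.5238; (210−105)/210 = 0.5000; (210−110)/210 = 0.4762; (210−170)/210 = 0.1905; (210−180)/210 = 0.1429.
Sum of shortfalls = 4.142857; P₁ averages over all N: 4.142857 / 10 = 0.4143.

0.4143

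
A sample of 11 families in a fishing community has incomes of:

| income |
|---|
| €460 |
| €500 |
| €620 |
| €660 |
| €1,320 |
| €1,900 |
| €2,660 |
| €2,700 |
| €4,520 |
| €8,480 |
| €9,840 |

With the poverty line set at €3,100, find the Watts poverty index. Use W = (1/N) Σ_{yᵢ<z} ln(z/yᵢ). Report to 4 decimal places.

0.7749

Poor units: €460, €500, €620, €660, €1,320, €1,900, €2,660, €2,700 (q = 8 of N = 11).
Log gaps: ln(3100/460) = 1.9079; ln(3100/500) = 1.8245; ln(3100/620) = 1.6094; ln(3100/660) = 1.5469; ln(3100/1320) = 0.8538; ln(3100/1900) = 0.4895; ln(3100/2660) = 0.1531; ln(3100/2700) = 0.1382.
W = 8.523381 / 11 = 0.7749.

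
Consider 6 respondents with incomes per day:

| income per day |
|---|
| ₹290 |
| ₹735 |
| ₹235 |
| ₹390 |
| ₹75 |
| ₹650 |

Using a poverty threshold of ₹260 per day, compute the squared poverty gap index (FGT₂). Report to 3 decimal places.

0.086

Below the line: ₹75, ₹235 (q = 2 of N = 6).
Shortfall ratios: (260−75)/260 = 0.7115; (260−235)/260 = 0.0962.
Squared: 0.5063; 0.0092.
Sum = 0.515533; P₂ = 0.515533 / 6 = 0.086.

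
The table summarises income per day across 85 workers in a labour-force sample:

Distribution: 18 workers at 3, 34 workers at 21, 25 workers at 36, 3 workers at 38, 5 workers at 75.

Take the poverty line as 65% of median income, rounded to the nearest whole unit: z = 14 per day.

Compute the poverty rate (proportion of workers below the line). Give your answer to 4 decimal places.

0.2118

18 of the 85 workers have income below 14.
H = 18/85 = 0.2118.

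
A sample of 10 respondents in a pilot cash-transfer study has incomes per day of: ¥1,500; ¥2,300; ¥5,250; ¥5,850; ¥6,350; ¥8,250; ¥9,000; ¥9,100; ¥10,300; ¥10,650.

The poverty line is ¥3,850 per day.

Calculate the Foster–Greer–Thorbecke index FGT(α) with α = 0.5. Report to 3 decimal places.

Poor units: ¥1,500, ¥2,300 (q = 2 of N = 10).
Gap ratios (z−y)/z: (3850−1500)/3850 = 0.6104; (3850−2300)/3850 = 0.4026.
Raised to α = 0.5: 0.78127; 0.63451.
Sum = 1.415780; FGT(0.5) = 1.415780 / 10 = 0.142.

0.142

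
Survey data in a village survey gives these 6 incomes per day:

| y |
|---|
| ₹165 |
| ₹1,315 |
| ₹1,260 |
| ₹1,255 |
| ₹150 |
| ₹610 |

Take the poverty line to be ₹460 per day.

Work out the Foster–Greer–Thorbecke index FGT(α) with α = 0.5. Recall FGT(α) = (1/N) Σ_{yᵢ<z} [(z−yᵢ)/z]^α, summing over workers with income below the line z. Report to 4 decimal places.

0.2703

Below the line: ₹150, ₹165 (q = 2 of N = 6).
Shortfall ratios: (460−150)/460 = 0.6739; (460−165)/460 = 0.6413.
Raised to α = 0.5: 0.82092; 0.80081.
Sum = 1.621737; FGT(0.5) = 1.621737 / 6 = 0.2703.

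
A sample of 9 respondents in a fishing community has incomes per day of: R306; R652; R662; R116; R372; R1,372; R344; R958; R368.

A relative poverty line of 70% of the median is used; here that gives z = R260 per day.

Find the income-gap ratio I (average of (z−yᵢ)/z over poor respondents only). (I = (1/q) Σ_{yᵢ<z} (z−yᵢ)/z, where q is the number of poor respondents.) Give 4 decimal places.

0.5538

Below z: R116 (q = 1 of N = 9).
Shortfall ratios (z−y)/z: 0.5538; sum = 0.553846.
The income-gap ratio divides by q (the poor only): 0.553846 / 1 = 0.5538.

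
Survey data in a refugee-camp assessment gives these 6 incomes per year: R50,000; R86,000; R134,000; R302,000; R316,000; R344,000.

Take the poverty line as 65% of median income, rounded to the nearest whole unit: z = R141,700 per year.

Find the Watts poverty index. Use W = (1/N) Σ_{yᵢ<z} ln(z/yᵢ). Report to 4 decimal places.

Below z: R50,000, R86,000, R134,000 (q = 3 of N = 6).
Log shortfalls: ln(141700/50000) = 1.0417; ln(141700/86000) = 0.4994; ln(141700/134000) = 0.0559.
W = 1.596926 / 6 = 0.2662.

0.2662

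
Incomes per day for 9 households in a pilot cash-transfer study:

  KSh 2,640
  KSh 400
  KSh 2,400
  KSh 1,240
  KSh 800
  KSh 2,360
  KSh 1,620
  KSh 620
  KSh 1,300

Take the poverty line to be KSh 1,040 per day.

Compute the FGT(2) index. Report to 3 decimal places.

0.066

Below z: KSh 400, KSh 620, KSh 800 (q = 3 of N = 9).
Relative gaps: (1040−400)/1040 = 0.6154; (1040−620)/1040 = 0.4038; (1040−800)/1040 = 0.2308.
Squared: 0.3787; 0.1631; 0.0533.
Sum = 0.595044; P₂ = 0.595044 / 9 = 0.066.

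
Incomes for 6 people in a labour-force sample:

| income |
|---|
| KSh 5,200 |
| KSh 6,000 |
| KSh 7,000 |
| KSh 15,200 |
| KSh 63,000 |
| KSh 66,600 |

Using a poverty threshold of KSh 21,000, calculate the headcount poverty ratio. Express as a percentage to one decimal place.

66.7%

4 of the 6 people have income below KSh 21,000.
H = 4/6 = 66.7%.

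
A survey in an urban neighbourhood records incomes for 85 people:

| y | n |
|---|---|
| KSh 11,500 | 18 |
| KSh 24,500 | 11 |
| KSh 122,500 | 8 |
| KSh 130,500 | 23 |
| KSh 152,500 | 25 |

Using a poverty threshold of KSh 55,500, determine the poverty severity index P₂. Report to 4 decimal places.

0.1735

Incomes under z: 18×KSh 11,500, 11×KSh 24,500 (q = 29 of N = 85).
Relative gaps: (55500−11500)/55500 = 0.7928 (×18); (55500−24500)/55500 = 0.5586 (×11).
Squared: 0.6285 (×18); 0.3120 (×11).
Sum = 14.745232; P₂ = 14.745232 / 85 = 0.1735.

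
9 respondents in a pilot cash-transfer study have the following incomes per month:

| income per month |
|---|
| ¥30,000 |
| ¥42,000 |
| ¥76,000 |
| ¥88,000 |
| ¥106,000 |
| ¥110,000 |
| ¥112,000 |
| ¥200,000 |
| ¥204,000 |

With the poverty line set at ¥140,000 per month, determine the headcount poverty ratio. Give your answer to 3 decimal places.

0.778

7 of the 9 respondents have income below ¥140,000.
H = 7/9 = 0.778.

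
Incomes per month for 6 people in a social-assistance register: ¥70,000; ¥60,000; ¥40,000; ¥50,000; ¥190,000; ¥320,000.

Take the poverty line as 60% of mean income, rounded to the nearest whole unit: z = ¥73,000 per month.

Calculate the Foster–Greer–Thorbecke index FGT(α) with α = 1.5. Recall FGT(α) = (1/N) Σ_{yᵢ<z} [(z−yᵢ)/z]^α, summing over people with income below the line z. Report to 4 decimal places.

Poor units: ¥40,000, ¥50,000, ¥60,000, ¥70,000 (q = 4 of N = 6).
Normalized shortfalls: (73000−40000)/73000 = 0.4521; (73000−50000)/73000 = 0.3151; (73000−60000)/73000 = 0.1781; (73000−70000)/73000 = 0.0411.
Raised to α = 1.5: 0.30394; 0.17685; 0.07515; 0.00833.
Sum = 0.564271; FGT(1.5) = 0.564271 / 6 = 0.0940.

0.0940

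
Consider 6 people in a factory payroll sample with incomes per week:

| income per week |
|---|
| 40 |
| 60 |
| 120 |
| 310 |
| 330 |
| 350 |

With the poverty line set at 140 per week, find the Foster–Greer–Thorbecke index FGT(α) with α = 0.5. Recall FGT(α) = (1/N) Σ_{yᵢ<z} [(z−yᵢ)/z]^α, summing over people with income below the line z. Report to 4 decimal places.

Incomes under z: 40, 60, 120 (q = 3 of N = 6).
Shortfall ratios: (140−40)/140 = 0.7143; (140−60)/140 = 0.5714; (140−120)/140 = 0.1429.
Raised to α = 0.5: 0.84515; 0.75593; 0.37796.
Sum = 1.979048; FGT(0.5) = 1.979048 / 6 = 0.3298.

0.3298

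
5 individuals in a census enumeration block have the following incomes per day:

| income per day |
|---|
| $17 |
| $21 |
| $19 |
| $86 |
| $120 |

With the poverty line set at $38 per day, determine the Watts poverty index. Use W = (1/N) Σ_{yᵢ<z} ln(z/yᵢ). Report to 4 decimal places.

0.4181

Below the line: $17, $19, $21 (q = 3 of N = 5).
Log gaps: ln(38/17) = 0.8044; ln(38/19) = 0.6931; ln(38/21) = 0.5931.
W = 2.090584 / 5 = 0.4181.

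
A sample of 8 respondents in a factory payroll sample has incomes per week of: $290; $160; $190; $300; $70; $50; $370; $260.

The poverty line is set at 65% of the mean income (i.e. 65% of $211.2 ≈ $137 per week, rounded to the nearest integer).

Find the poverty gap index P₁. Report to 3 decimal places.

Poor units: $50, $70 (q = 2 of N = 8).
Normalized shortfalls: (137−50)/137 = 0.6350; (137−70)/137 = 0.4891.
Sum of shortfalls = 1.124088; P₁ averages over all N: 1.124088 / 8 = 0.141.

0.141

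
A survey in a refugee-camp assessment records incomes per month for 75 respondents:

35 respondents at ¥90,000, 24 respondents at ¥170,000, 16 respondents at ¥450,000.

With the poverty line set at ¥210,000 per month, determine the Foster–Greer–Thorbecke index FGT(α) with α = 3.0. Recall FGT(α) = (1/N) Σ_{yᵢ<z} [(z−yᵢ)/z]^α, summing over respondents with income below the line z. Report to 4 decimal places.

0.0893

Below z: 35×¥90,000, 24×¥170,000 (q = 59 of N = 75).
Normalized shortfalls: (210000−90000)/210000 = 0.5714 (×35); (210000−170000)/210000 = 0.1905 (×24).
Raised to α = 3.0: 0.18659 (×35); 0.00691 (×24).
Sum = 6.696469; FGT(3.0) = 6.696469 / 75 = 0.0893.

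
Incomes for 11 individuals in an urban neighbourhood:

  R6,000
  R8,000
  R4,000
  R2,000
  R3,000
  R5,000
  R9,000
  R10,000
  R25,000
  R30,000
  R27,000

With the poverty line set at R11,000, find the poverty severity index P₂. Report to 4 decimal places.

0.2021

Poor units: R2,000, R3,000, R4,000, R5,000, R6,000, R8,000, R9,000, R10,000 (q = 8 of N = 11).
Relative gaps: (11000−2000)/11000 = 0.8182; (11000−3000)/11000 = 0.7273; (11000−4000)/11000 = 0.6364; (11000−5000)/11000 = 0.5455; (11000−6000)/11000 = 0.4545; (11000−8000)/11000 = 0.2727; (11000−9000)/11000 = 0.1818; (11000−10000)/11000 = 0.0909.
Squared: 0.6694; 0.5289; 0.4050; 0.2975; 0.2066; 0.0744; 0.0331; 0.0083.
Sum = 2.223140; P₂ = 2.223140 / 11 = 0.2021.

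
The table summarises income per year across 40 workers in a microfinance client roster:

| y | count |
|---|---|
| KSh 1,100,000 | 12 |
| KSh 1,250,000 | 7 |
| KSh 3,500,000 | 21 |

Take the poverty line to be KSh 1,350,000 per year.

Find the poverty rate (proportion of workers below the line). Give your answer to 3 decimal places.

19 of the 40 workers have income below KSh 1,350,000.
H = 19/40 = 0.475.

0.475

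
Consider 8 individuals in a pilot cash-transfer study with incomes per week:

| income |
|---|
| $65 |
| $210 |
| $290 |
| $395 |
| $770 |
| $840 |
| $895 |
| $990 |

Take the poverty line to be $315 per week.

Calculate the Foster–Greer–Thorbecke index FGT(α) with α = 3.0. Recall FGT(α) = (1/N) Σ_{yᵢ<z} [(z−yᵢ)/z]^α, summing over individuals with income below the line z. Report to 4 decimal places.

Poor units: $65, $210, $290 (q = 3 of N = 8).
Gap ratios (z−y)/z: (315−65)/315 = 0.7937; (315−210)/315 = 0.3333; (315−290)/315 = 0.0794.
Raised to α = 3.0: 0.49991; 0.03704; 0.00050.
Sum = 0.537443; FGT(3.0) = 0.537443 / 8 = 0.0672.

0.0672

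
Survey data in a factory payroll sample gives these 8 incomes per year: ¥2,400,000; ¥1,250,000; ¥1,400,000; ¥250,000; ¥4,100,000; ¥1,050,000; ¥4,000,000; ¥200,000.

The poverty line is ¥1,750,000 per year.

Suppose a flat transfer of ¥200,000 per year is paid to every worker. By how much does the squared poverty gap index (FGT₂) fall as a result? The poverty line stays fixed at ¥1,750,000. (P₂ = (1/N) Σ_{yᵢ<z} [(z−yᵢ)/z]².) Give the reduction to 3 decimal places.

Before: below the line — ¥200,000, ¥250,000, ¥1,050,000, ¥1,250,000, ¥1,400,000; squared poverty gap index (FGT₂) = 0.22510.
After the ¥200,000 transfer: below the line — ¥400,000, ¥450,000, ¥1,250,000, ¥1,450,000, ¥1,600,000; squared poverty gap index (FGT₂) = 0.15816.
Reduction = 0.22510 − 0.15816 = 0.067.

0.067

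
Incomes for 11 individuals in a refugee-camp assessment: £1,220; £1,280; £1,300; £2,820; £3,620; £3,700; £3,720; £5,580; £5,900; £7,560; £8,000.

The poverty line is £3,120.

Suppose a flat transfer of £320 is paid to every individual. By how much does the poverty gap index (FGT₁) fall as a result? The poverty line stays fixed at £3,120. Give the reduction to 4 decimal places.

0.0367

Before: below the line — £1,220, £1,280, £1,300, £2,820; poverty gap index (FGT₁) = 0.170746.
After the £320 transfer: below the line — £1,540, £1,600, £1,620; poverty gap index (FGT₁) = 0.134033.
Reduction = 0.170746 − 0.134033 = 0.0367.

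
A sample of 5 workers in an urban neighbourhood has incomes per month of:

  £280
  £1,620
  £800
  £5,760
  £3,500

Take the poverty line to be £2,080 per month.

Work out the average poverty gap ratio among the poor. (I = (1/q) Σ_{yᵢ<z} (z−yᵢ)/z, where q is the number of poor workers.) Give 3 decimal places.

Below the line: £280, £800, £1,620 (q = 3 of N = 5).
Relative gaps: 0.8654, 0.6154, 0.2212; sum = 1.701923.
The income-gap ratio divides by q (the poor only): 1.701923 / 3 = 0.567.

0.567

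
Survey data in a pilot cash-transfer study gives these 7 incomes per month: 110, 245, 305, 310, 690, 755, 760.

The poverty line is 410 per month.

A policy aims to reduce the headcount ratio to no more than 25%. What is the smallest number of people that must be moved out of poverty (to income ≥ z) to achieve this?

4 of the 7 people are poor, so H = 4/7 = 0.571.
A headcount ratio of at most 25% allows at most ⌊0.25 × 7⌋ = 1 poor people.
So at least 4 − 1 = 3 must be lifted.

3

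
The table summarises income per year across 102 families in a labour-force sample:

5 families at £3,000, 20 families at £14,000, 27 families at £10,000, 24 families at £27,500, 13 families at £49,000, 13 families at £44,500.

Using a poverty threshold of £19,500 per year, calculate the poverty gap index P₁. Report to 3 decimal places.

0.226

Incomes under z: 5×£3,000, 27×£10,000, 20×£14,000 (q = 52 of N = 102).
Shortfall ratios: (19500−3000)/19500 = 0.8462 (×5); (19500−10000)/19500 = 0.4872 (×27); (19500−14000)/19500 = 0.2821 (×20).
Σ = 23.025641. Dividing by the full population N = 102 gives P₁ = 0.226.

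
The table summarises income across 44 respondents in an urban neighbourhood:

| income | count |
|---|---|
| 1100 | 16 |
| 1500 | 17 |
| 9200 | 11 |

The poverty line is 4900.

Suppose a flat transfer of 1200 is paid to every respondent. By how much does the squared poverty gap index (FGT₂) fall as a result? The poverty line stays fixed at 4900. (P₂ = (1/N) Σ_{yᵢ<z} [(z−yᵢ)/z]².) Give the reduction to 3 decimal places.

0.224

Before: below the line — 16×1100, 17×1500; squared poverty gap index (FGT₂) = 0.40472.
After the 1200 transfer: below the line — 16×2300, 17×2700; squared poverty gap index (FGT₂) = 0.18027.
Reduction = 0.40472 − 0.18027 = 0.224.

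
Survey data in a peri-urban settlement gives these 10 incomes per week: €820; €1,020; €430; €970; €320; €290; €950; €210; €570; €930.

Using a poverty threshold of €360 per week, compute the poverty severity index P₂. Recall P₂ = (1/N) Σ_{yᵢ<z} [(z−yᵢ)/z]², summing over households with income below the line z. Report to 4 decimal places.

Incomes under z: €210, €290, €320 (q = 3 of N = 10).
Shortfall ratios: (360−210)/360 = 0.4167; (360−290)/360 = 0.1944; (360−320)/360 = 0.1111.
Squared: 0.1736; 0.0378; 0.0123.
Sum = 0.223765; P₂ = 0.223765 / 10 = 0.0224.

0.0224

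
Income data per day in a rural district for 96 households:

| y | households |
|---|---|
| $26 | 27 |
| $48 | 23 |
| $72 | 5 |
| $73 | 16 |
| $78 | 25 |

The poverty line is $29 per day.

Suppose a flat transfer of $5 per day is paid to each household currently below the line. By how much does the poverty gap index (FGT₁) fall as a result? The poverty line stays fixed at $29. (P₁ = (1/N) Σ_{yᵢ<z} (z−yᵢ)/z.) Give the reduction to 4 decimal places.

0.0291

Before: below the line — 27×$26; poverty gap index (FGT₁) = 0.029095.
After the $5 transfer: below the line — none; poverty gap index (FGT₁) = 0.000000.
Reduction = 0.029095 − 0.000000 = 0.0291.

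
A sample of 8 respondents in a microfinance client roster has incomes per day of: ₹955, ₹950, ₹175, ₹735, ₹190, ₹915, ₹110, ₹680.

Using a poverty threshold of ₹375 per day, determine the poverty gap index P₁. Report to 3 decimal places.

0.217

Poor units: ₹110, ₹175, ₹190 (q = 3 of N = 8).
Shortfall ratios: (375−110)/375 = 0.7067; (375−175)/375 = 0.5333; (375−190)/375 = 0.4933.
Sum of shortfalls = 1.733333; P₁ averages over all N: 1.733333 / 8 = 0.217.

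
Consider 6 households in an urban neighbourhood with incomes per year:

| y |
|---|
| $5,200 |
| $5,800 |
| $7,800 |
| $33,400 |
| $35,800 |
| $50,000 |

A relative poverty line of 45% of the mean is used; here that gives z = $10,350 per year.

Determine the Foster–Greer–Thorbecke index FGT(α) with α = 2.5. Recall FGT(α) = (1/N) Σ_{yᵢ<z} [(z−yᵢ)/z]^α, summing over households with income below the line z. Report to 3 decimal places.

Poor units: $5,200, $5,800, $7,800 (q = 3 of N = 6).
Normalized shortfalls: (10350−5200)/10350 = 0.4976; (10350−5800)/10350 = 0.4396; (10350−7800)/10350 = 0.2464.
Raised to α = 2.5: 0.17465; 0.12814; 0.03013.
Sum = 0.332917; FGT(2.5) = 0.332917 / 6 = 0.055.

0.055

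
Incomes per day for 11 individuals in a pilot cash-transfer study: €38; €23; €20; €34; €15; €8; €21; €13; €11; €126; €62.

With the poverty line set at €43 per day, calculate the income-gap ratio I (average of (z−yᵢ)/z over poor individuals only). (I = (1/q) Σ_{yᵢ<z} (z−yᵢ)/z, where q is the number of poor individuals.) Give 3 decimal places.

0.527

Below z: €8, €11, €13, €15, €20, €21, €23, €34, €38 (q = 9 of N = 11).
Relative gaps: 0.8140, 0.7442, 0.6977, 0.6512, 0.5349, 0.5116, 0.4651, 0.2093, 0.1163; sum = 4.744186.
The income-gap ratio divides by q (the poor only): 4.744186 / 9 = 0.527.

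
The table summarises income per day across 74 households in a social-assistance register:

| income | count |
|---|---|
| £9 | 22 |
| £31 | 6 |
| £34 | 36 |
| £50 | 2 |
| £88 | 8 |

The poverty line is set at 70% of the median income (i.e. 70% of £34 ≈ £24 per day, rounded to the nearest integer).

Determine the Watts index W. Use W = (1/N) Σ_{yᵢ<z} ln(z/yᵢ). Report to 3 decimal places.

Poor units: 22×£9 (q = 22 of N = 74).
Log shortfalls: ln(24/9) = 0.9808 (×22).
W = 21.578244 / 74 = 0.292.

0.292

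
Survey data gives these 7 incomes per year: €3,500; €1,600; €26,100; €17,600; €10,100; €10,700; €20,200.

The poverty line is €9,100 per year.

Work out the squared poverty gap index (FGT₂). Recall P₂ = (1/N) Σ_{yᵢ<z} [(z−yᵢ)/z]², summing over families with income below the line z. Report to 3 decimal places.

0.151

Below the line: €1,600, €3,500 (q = 2 of N = 7).
Shortfall ratios: (9100−1600)/9100 = 0.8242; (9100−3500)/9100 = 0.6154.
Squared: 0.6793; 0.3787.
Sum = 1.057964; P₂ = 1.057964 / 7 = 0.151.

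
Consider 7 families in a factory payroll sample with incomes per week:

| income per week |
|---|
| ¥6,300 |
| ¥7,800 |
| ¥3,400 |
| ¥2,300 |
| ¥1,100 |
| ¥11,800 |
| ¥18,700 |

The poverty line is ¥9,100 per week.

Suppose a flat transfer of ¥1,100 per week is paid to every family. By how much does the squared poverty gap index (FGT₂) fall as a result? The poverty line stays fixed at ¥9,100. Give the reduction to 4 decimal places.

0.0829

Before: below the line — ¥1,100, ¥2,300, ¥3,400, ¥6,300, ¥7,800; squared poverty gap index (FGT₂) = 0.262667.
After the ¥1,100 transfer: below the line — ¥2,200, ¥3,400, ¥4,500, ¥7,400, ¥8,900; squared poverty gap index (FGT₂) = 0.179740.
Reduction = 0.262667 − 0.179740 = 0.0829.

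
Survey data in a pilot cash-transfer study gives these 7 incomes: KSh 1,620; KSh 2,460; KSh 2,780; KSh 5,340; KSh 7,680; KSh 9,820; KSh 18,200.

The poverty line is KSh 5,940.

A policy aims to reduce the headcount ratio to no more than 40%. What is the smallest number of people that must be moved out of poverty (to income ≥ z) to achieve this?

2

4 of the 7 people are poor, so H = 4/7 = 0.571.
A headcount ratio of at most 40% allows at most ⌊0.40 × 7⌋ = 2 poor people.
So at least 4 − 2 = 2 must be lifted.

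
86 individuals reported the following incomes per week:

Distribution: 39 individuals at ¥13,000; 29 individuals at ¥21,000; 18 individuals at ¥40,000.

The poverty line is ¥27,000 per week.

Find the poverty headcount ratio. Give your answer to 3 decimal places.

68 of the 86 individuals have income below ¥27,000.
H = 68/86 = 0.791.

0.791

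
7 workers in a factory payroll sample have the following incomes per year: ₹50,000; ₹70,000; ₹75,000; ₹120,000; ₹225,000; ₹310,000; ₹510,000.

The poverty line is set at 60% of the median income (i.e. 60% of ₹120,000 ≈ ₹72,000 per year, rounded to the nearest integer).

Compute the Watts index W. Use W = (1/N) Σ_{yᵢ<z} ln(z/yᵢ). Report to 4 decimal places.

Below z: ₹50,000, ₹70,000 (q = 2 of N = 7).
ln(z/y) terms: ln(72000/50000) = 0.3646; ln(72000/70000) = 0.0282.
W = 0.392814 / 7 = 0.0561.

0.0561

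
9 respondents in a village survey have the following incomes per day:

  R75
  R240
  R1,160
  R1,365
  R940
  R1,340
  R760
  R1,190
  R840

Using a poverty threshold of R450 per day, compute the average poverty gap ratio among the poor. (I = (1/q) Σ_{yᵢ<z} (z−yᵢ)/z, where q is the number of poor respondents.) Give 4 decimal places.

Below z: R75, R240 (q = 2 of N = 9).
Relative gaps: 0.8333, 0.4667; sum = 1.300000.
I averages over the q = 2 poor units only: 1.300000 / 2 = 0.6500.

0.6500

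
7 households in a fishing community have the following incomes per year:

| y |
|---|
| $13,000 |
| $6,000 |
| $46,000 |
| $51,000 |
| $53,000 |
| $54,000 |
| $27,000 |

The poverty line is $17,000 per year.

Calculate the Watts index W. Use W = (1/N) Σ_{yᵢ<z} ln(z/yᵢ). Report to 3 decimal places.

0.187

Below the line: $6,000, $13,000 (q = 2 of N = 7).
Log gaps: ln(17000/6000) = 1.0415; ln(17000/13000) = 0.2683.
W = 1.309718 / 7 = 0.187.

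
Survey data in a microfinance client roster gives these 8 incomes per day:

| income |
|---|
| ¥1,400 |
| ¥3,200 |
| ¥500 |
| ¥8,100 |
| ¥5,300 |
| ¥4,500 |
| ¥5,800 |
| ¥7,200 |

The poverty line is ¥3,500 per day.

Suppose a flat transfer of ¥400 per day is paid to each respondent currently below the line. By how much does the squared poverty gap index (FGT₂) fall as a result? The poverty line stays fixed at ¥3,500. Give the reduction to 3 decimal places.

0.039

Before: below the line — ¥500, ¥1,400, ¥3,200; squared poverty gap index (FGT₂) = 0.13776.
After the ¥400 transfer: below the line — ¥900, ¥1,800; squared poverty gap index (FGT₂) = 0.09847.
Reduction = 0.13776 − 0.09847 = 0.039.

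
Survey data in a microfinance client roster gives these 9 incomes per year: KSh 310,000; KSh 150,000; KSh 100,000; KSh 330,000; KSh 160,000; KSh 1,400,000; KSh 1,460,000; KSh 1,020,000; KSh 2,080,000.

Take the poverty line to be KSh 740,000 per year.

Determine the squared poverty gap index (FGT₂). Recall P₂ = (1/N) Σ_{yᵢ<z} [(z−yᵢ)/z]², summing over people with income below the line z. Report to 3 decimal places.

0.294

Poor units: KSh 100,000, KSh 150,000, KSh 160,000, KSh 310,000, KSh 330,000 (q = 5 of N = 9).
Normalized shortfalls: (740000−100000)/740000 = 0.8649; (740000−150000)/740000 = 0.7973; (740000−160000)/740000 = 0.7838; (740000−310000)/740000 = 0.5811; (740000−330000)/740000 = 0.5541.
Squared: 0.7480; 0.6357; 0.6143; 0.3377; 0.3070.
Sum = 2.642622; P₂ = 2.642622 / 9 = 0.294.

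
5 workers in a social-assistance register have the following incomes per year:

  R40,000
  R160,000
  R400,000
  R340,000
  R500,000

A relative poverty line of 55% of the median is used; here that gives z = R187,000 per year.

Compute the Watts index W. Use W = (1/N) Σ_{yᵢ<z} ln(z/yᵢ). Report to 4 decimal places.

0.3396

Poor units: R40,000, R160,000 (q = 2 of N = 5).
Log gaps: ln(187000/40000) = 1.5422; ln(187000/160000) = 0.1559.
W = 1.698164 / 5 = 0.3396.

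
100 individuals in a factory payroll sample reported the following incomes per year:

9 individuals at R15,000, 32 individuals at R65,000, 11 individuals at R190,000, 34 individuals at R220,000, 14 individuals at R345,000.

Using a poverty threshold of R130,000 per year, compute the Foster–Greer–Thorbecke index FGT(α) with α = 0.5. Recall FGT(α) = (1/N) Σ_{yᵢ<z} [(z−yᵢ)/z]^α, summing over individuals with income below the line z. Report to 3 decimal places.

0.311

Below the line: 9×R15,000, 32×R65,000 (q = 41 of N = 100).
Gap ratios (z−y)/z: (130000−15000)/130000 = 0.8846 (×9); (130000−65000)/130000 = 0.5000 (×32).
Raised to α = 0.5: 0.94054 (×9); 0.70711 (×32).
Sum = 31.092276; FGT(0.5) = 31.092276 / 100 = 0.311.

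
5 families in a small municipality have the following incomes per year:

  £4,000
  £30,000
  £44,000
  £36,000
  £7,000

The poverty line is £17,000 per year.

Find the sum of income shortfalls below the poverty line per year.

Below the line: £4,000, £7,000 (q = 2 of N = 5).
Individual gaps: 17000−4000 = 13000; 17000−7000 = 10000.
Aggregate gap = £23,000.

£23,000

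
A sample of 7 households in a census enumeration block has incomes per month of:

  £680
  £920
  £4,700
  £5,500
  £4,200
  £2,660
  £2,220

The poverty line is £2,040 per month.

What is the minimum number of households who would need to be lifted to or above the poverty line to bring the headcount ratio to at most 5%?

Currently q = 2 of N = 7 are below the line (H = 0.286).
A headcount ratio of at most 5% allows at most ⌊0.05 × 7⌋ = 0 poor households.
So at least 2 − 0 = 2 must be lifted.

2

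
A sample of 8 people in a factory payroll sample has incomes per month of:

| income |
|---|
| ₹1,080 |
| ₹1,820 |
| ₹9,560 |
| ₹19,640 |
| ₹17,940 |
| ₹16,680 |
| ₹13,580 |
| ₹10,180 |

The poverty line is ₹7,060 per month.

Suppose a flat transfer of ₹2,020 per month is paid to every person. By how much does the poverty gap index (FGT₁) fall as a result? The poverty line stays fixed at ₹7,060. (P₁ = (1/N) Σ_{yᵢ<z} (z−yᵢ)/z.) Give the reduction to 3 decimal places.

0.072

Before: below the line — ₹1,080, ₹1,820; poverty gap index (FGT₁) = 0.19865.
After the ₹2,020 transfer: below the line — ₹3,100, ₹3,840; poverty gap index (FGT₁) = 0.12712.
Reduction = 0.19865 − 0.12712 = 0.072.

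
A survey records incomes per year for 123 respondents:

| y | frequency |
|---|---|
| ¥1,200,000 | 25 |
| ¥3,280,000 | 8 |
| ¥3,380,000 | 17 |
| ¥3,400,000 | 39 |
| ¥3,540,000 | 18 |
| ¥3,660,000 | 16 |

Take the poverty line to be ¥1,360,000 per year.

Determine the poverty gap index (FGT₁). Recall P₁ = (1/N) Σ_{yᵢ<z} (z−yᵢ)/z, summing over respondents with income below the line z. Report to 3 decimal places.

0.024

Poor units: 25×¥1,200,000 (q = 25 of N = 123).
Relative gaps: (1360000−1200000)/1360000 = 0.1176 (×25).
Sum of shortfalls = 2.941176; P₁ averages over all N: 2.941176 / 123 = 0.024.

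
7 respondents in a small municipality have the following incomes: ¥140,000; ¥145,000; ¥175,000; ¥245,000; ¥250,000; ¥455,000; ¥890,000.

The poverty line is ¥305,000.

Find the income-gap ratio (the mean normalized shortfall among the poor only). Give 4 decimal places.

0.3738

Below z: ¥140,000, ¥145,000, ¥175,000, ¥245,000, ¥250,000 (q = 5 of N = 7).
Relative gaps: 0.5410, 0.5246, 0.4262, 0.1967, 0.1803; sum = 1.868852.
The income-gap ratio divides by q (the poor only): 1.868852 / 5 = 0.3738.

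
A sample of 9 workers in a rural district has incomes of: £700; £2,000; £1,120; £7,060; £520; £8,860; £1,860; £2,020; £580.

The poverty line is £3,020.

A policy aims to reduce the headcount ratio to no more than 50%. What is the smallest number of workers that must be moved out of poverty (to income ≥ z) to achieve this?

Currently q = 7 of N = 9 are below the line (H = 0.778).
A headcount ratio of at most 50% allows at most ⌊0.50 × 9⌋ = 4 poor workers.
So at least 7 − 4 = 3 must be lifted.

3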